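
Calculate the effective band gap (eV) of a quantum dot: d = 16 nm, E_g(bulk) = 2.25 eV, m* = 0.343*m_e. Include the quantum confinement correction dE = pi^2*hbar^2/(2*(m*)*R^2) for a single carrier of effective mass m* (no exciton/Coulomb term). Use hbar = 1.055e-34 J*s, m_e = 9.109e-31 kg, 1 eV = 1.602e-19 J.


Radius R = 16/2 nm = 8e-09 m
Confinement energy dE = pi^2 * hbar^2 / (2 * m_eff * m_e * R^2)
dE = pi^2 * (1.055e-34)^2 / (2 * 0.343 * 9.109e-31 * (8e-09)^2) J, divided by 1.602e-19 J/eV
dE = 0.0171 eV
Total band gap = E_g(bulk) + dE = 2.25 + 0.0171 = 2.2671 eV

2.2671


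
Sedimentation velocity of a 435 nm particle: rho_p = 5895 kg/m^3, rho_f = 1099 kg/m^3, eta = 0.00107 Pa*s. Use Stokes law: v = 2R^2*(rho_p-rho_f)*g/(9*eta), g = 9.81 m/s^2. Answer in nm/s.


Radius R = 435/2 nm = 2.175e-07 m
Density difference = 5895 - 1099 = 4796 kg/m^3
v = 2 * R^2 * (rho_p - rho_f) * g / (9 * eta)
v = 2 * (2.175e-07)^2 * 4796 * 9.81 / (9 * 0.00107)
v = 4.62243e-07 m/s = 462.2431 nm/s

462.2431


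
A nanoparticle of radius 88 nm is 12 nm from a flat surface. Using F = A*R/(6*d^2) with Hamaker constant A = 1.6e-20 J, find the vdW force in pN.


Convert to SI: R = 88 nm = 8.8e-08 m, d = 12 nm = 1.2e-08 m
F = A * R / (6 * d^2)
F = 1.6e-20 * 8.8e-08 / (6 * (1.2e-08)^2)
F = 1.62963e-12 N = 1.63 pN

1.63


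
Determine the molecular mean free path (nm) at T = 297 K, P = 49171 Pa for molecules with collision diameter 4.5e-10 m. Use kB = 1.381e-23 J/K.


Mean free path: lambda = kB*T / (sqrt(2) * pi * d^2 * P)
lambda = 1.381e-23 * 297 / (sqrt(2) * pi * (4.5e-10)^2 * 49171)
lambda = 9.27153e-08 m
lambda = 92.72 nm

92.72


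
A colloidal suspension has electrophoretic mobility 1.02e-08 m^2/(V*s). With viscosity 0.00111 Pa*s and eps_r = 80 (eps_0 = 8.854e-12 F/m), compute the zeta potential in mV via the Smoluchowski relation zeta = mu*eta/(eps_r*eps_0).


Smoluchowski equation: zeta = mu * eta / (eps_r * eps_0)
zeta = 1.02e-08 * 0.00111 / (80 * 8.854e-12)
zeta = 0.015984 V = 15.98 mV

15.98


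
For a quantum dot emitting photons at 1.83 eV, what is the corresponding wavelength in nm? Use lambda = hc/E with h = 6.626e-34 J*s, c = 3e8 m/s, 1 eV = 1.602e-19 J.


Convert energy: E = 1.83 eV = 1.83 * 1.602e-19 = 2.93166e-19 J
lambda = h*c / E = 6.626e-34 * 3e8 / 2.93166e-19
lambda = 6.78046e-07 m = 678.0 nm

678.0


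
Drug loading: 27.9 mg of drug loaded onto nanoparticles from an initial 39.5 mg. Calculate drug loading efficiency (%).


Drug loading efficiency = (drug loaded / drug initial) * 100
DLE = 27.9 / 39.5 * 100
DLE = 0.7063 * 100
DLE = 70.63%

70.63


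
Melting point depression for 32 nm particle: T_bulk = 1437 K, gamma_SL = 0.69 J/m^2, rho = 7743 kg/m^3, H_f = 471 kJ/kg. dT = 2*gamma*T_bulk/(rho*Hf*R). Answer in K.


Radius R = 32/2 = 16 nm = 1.6e-08 m
Convert H_f = 471 kJ/kg = 471000 J/kg
dT = 2 * gamma_SL * T_bulk / (rho * H_f * R)
dT = 2 * 0.69 * 1437 / (7743 * 471000 * 1.6e-08)
dT = 34.0 K

34.0


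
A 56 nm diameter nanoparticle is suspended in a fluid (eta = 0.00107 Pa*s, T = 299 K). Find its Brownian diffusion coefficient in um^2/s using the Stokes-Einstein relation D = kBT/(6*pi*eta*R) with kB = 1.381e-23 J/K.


Radius R = 56/2 = 28 nm = 2.8e-08 m
D = kB*T / (6*pi*eta*R)
D = 1.381e-23 * 299 / (6 * pi * 0.00107 * 2.8e-08)
D = 7.31176e-12 m^2/s = 7.312 um^2/s

7.312


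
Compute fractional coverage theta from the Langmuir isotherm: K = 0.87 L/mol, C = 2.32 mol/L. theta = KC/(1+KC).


Langmuir isotherm: theta = K*C / (1 + K*C)
K*C = 0.87 * 2.32 = 2.0184
theta = 2.0184 / (1 + 2.0184) = 2.0184 / 3.0184
theta = 0.6687

0.6687


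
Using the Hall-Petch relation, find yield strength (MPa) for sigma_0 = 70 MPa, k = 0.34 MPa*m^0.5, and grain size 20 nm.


d = 20 nm = 2e-08 m
sqrt(d) = 0.0001414214
Hall-Petch contribution = k / sqrt(d) = 0.34 / 0.0001414214 = 2404.2 MPa
sigma = sigma_0 + k/sqrt(d) = 70 + 2404.2 = 2474.2 MPa

2474.2


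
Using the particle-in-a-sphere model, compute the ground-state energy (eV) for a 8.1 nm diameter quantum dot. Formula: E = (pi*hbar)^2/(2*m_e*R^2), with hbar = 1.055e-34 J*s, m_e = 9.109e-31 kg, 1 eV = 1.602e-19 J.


Radius R = 8.1/2 = 4.05 nm = 4.05e-09 m
E = (pi * 1.055e-34)^2 / (2 * 9.109e-31 * (4.05e-09)^2)
E(J) = 3.67616e-21
E = E(J) / 1.602e-19 = 0.0229 eV

0.0229


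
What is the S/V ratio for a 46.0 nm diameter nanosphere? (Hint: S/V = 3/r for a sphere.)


Radius r = 46.0/2 = 23 nm
S/V = 3 / r = 3 / 23
S/V = 0.1304 nm^-1

0.1304


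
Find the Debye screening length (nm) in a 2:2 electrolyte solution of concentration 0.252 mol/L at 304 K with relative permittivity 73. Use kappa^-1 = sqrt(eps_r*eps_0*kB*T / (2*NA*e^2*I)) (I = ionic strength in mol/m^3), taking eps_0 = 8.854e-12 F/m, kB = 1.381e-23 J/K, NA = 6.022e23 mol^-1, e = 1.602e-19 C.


Ionic strength I = 0.252 * 2^2 * 1000 = 1008 mol/m^3
kappa^-1 = sqrt(73 * 8.854e-12 * 1.381e-23 * 304 / (2 * 6.022e23 * (1.602e-19)^2 * 1008))
kappa^-1 = 0.295 nm

0.295


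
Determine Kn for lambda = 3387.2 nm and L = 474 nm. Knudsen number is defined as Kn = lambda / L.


Knudsen number Kn = lambda / L
Kn = 3387.2 / 474
Kn = 7.146

7.146


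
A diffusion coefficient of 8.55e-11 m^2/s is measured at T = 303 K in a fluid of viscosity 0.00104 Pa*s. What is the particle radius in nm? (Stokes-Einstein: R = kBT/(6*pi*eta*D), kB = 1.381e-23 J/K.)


Stokes-Einstein: R = kB*T / (6*pi*eta*D)
R = 1.381e-23 * 303 / (6 * pi * 0.00104 * 8.55e-11)
R = 2.49652e-09 m = 2.5 nm

2.5


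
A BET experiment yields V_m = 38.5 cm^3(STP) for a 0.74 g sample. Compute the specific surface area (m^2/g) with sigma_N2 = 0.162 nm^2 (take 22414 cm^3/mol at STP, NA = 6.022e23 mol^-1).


Number of moles in monolayer = V_m / 22414 = 38.5 / 22414 = 0.00171768
Number of molecules = moles * NA = 0.00171768 * 6.022e23
SA = molecules * sigma / mass
SA = (38.5 / 22414) * 6.022e23 * 0.162e-18 / 0.74
SA = 226.4 m^2/g

226.4


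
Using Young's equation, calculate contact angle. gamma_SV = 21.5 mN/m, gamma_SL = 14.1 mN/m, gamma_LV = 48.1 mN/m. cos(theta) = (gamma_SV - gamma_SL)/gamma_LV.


cos(theta) = (gamma_SV - gamma_SL) / gamma_LV
cos(theta) = (21.5 - 14.1) / 48.1
cos(theta) = 0.153846
theta = arccos(0.153846) = 81.15 degrees

81.15


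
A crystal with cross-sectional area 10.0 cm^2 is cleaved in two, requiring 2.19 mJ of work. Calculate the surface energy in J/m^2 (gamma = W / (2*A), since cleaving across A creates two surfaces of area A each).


Convert: A = 10.0 cm^2 = 0.001 m^2, W = 2.19 mJ = 0.00219 J
Cleaving exposes two faces of area A, so total new surface = 2*A and gamma = W / (2*A)
gamma = 0.00219 / (2 * 0.001)
gamma = 1.095 J/m^2

1.095


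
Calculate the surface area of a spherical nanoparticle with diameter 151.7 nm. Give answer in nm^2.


Radius r = 151.7/2 = 75.85 nm
Surface area SA = 4 * pi * r^2
SA = 4 * pi * (75.85)^2
SA = 72297.13 nm^2

72297.13


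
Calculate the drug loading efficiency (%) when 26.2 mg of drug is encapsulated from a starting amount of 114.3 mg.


Drug loading efficiency = (drug loaded / drug initial) * 100
DLE = 26.2 / 114.3 * 100
DLE = 0.2292 * 100
DLE = 22.92%

22.92


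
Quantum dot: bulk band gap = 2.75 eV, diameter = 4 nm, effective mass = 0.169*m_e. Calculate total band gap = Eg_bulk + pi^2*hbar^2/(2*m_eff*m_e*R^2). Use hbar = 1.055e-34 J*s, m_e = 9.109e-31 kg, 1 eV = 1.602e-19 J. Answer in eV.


Radius R = 4/2 nm = 2e-09 m
Confinement energy dE = pi^2 * hbar^2 / (2 * m_eff * m_e * R^2)
dE = pi^2 * (1.055e-34)^2 / (2 * 0.169 * 9.109e-31 * (2e-09)^2) J, divided by 1.602e-19 J/eV
dE = 0.5568 eV
Total band gap = E_g(bulk) + dE = 2.75 + 0.5568 = 3.3068 eV

3.3068


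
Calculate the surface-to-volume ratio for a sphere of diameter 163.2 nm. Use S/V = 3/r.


Radius r = 163.2/2 = 81.6 nm
S/V = 3 / r = 3 / 81.6
S/V = 0.0368 nm^-1

0.0368


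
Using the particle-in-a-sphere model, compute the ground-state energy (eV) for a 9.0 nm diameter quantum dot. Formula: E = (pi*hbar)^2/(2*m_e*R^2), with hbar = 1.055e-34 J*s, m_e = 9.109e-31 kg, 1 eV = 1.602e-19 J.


Radius R = 9.0/2 = 4.5 nm = 4.5e-09 m
E = (pi * 1.055e-34)^2 / (2 * 9.109e-31 * (4.5e-09)^2)
E(J) = 2.97769e-21
E = E(J) / 1.602e-19 = 0.0186 eV

0.0186


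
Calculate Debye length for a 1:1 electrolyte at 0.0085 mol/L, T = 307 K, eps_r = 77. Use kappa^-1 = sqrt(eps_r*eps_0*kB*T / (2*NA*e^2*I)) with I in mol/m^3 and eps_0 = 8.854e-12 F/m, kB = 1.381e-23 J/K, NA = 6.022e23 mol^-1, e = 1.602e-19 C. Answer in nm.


Ionic strength I = 0.0085 * 1^2 * 1000 = 8.5 mol/m^3
kappa^-1 = sqrt(77 * 8.854e-12 * 1.381e-23 * 307 / (2 * 6.022e23 * (1.602e-19)^2 * 8.5))
kappa^-1 = 3.317 nm

3.317


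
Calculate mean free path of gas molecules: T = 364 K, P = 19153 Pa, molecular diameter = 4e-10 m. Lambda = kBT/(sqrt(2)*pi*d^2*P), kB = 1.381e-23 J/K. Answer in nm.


Mean free path: lambda = kB*T / (sqrt(2) * pi * d^2 * P)
lambda = 1.381e-23 * 364 / (sqrt(2) * pi * (4e-10)^2 * 19153)
lambda = 3.6921e-07 m
lambda = 369.21 nm

369.21


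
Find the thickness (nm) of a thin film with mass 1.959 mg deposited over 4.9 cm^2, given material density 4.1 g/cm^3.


Convert: m = 1.959 mg = 1.9590e-06 kg, A = 4.9 cm^2 = 4.9000e-04 m^2, rho = 4.1 g/cm^3 = 4100 kg/m^3
t = m / (A * rho)
t = 1.9590e-06 / (4.9000e-04 * 4100)
t = 9.7511e-07 m = 975.1 nm

975.1


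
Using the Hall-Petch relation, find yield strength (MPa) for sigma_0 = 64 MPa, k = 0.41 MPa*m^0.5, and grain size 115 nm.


d = 115 nm = 1.15e-07 m
sqrt(d) = 0.0003391165
Hall-Petch contribution = k / sqrt(d) = 0.41 / 0.0003391165 = 1209.0 MPa
sigma = sigma_0 + k/sqrt(d) = 64 + 1209.0 = 1273.0 MPa

1273.0


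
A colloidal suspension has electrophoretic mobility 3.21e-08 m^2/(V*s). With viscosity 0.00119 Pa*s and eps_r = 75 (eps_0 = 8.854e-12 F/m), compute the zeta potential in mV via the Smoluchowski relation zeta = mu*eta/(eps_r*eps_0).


Smoluchowski equation: zeta = mu * eta / (eps_r * eps_0)
zeta = 3.21e-08 * 0.00119 / (75 * 8.854e-12)
zeta = 0.057524 V = 57.52 mV

57.52


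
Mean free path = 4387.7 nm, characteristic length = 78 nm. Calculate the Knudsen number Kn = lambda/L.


Knudsen number Kn = lambda / L
Kn = 4387.7 / 78
Kn = 56.2526

56.2526


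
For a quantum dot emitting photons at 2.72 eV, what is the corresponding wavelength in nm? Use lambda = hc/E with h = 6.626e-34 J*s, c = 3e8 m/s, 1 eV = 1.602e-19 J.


Convert energy: E = 2.72 eV = 2.72 * 1.602e-19 = 4.35744e-19 J
lambda = h*c / E = 6.626e-34 * 3e8 / 4.35744e-19
lambda = 4.56185e-07 m = 456.2 nm

456.2


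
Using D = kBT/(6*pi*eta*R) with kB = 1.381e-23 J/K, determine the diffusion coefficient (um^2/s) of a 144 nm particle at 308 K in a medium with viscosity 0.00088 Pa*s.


Radius R = 144/2 = 72 nm = 7.2e-08 m
D = kB*T / (6*pi*eta*R)
D = 1.381e-23 * 308 / (6 * pi * 0.00088 * 7.2e-08)
D = 3.56146e-12 m^2/s = 3.561 um^2/s

3.561


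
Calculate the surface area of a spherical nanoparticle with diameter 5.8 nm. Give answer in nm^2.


Radius r = 5.8/2 = 2.9 nm
Surface area SA = 4 * pi * r^2
SA = 4 * pi * (2.9)^2
SA = 105.68 nm^2

105.68


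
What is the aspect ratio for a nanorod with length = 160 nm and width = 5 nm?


Aspect ratio AR = length / diameter
AR = 160 / 5
AR = 32.0

32.0


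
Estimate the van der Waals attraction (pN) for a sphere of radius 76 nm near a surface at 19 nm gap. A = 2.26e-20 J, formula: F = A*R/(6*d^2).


Convert to SI: R = 76 nm = 7.6e-08 m, d = 19 nm = 1.9e-08 m
F = A * R / (6 * d^2)
F = 2.26e-20 * 7.6e-08 / (6 * (1.9e-08)^2)
F = 7.92982e-13 N = 0.793 pN

0.793


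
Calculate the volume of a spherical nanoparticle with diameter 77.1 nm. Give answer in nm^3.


Radius r = 77.1/2 = 38.55 nm
Volume V = (4/3) * pi * r^3
V = (4/3) * pi * (38.55)^3
V = 239972.65 nm^3

239972.65


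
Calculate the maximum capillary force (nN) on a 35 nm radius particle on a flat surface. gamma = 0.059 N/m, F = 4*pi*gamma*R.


Convert radius: R = 35 nm = 3.5e-08 m
F = 4 * pi * gamma * R
F = 4 * pi * 0.059 * 3.5e-08
F = 2.59496e-08 N = 25.9496 nN

25.9496


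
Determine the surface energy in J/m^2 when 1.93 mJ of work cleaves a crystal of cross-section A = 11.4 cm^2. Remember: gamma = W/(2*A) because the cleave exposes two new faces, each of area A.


Convert: A = 11.4 cm^2 = 0.00114 m^2, W = 1.93 mJ = 0.00193 J
Cleaving exposes two faces of area A, so total new surface = 2*A and gamma = W / (2*A)
gamma = 0.00193 / (2 * 0.00114)
gamma = 0.846 J/m^2

0.846


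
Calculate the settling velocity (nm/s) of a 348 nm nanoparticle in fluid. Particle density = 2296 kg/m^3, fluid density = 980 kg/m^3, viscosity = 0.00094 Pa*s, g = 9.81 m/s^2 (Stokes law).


Radius R = 348/2 nm = 1.74e-07 m
Density difference = 2296 - 980 = 1316 kg/m^3
v = 2 * R^2 * (rho_p - rho_f) * g / (9 * eta)
v = 2 * (1.74e-07)^2 * 1316 * 9.81 / (9 * 0.00094)
v = 9.24024e-08 m/s = 92.4024 nm/s

92.4024


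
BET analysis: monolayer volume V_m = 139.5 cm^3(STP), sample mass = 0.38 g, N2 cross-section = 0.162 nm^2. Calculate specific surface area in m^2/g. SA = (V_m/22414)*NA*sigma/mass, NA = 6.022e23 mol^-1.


Number of moles in monolayer = V_m / 22414 = 139.5 / 22414 = 0.00622379
Number of molecules = moles * NA = 0.00622379 * 6.022e23
SA = molecules * sigma / mass
SA = (139.5 / 22414) * 6.022e23 * 0.162e-18 / 0.38
SA = 1597.8 m^2/g

1597.8


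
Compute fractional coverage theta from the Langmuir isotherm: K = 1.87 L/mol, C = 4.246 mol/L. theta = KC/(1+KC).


Langmuir isotherm: theta = K*C / (1 + K*C)
K*C = 1.87 * 4.246 = 7.94002
theta = 7.94002 / (1 + 7.94002) = 7.94002 / 8.94002
theta = 0.8881

0.8881


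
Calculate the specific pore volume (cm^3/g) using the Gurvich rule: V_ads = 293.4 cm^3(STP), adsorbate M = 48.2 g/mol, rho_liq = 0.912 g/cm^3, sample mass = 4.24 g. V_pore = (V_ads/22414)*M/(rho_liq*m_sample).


Moles adsorbed n = V_ads / 22414 = 293.4 / 22414 = 1.309003e-02 mol
Liquid volume V_liq = n * M / rho_liq = 1.309003e-02 * 48.2 / 0.912 = 0.69182 cm^3
Specific pore volume V_pore = V_liq / m_sample = 0.69182 / 4.24
V_pore = 0.1632 cm^3/g

0.1632


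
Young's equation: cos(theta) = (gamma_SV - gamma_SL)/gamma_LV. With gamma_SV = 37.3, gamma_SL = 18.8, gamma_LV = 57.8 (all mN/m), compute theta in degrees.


cos(theta) = (gamma_SV - gamma_SL) / gamma_LV
cos(theta) = (37.3 - 18.8) / 57.8
cos(theta) = 0.320069
theta = arccos(0.320069) = 71.33 degrees

71.33


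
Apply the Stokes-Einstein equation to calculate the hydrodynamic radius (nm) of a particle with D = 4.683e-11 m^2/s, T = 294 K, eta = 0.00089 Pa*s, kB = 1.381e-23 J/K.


Stokes-Einstein: R = kB*T / (6*pi*eta*D)
R = 1.381e-23 * 294 / (6 * pi * 0.00089 * 4.683e-11)
R = 5.16804e-09 m = 5.17 nm

5.17


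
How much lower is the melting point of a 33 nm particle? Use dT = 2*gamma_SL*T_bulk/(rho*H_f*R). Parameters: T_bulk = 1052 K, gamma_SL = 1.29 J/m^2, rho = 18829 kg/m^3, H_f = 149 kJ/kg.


Radius R = 33/2 = 16.5 nm = 1.65e-08 m
Convert H_f = 149 kJ/kg = 149000 J/kg
dT = 2 * gamma_SL * T_bulk / (rho * H_f * R)
dT = 2 * 1.29 * 1052 / (18829 * 149000 * 1.65e-08)
dT = 58.6 K

58.6


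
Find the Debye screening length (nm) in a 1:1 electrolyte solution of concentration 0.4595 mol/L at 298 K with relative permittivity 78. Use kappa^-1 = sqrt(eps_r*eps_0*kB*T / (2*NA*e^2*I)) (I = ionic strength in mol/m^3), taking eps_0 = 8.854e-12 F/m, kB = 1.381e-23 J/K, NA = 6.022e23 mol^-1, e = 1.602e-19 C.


Ionic strength I = 0.4595 * 1^2 * 1000 = 459.5 mol/m^3
kappa^-1 = sqrt(78 * 8.854e-12 * 1.381e-23 * 298 / (2 * 6.022e23 * (1.602e-19)^2 * 459.5))
kappa^-1 = 0.447 nm

0.447


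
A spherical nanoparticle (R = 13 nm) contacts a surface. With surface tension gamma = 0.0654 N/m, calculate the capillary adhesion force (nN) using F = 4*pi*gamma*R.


Convert radius: R = 13 nm = 1.3e-08 m
F = 4 * pi * gamma * R
F = 4 * pi * 0.0654 * 1.3e-08
F = 1.06839e-08 N = 10.6839 nN

10.6839


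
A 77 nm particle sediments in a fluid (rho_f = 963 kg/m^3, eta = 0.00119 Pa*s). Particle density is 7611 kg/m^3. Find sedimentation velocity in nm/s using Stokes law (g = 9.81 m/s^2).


Radius R = 77/2 nm = 3.85e-08 m
Density difference = 7611 - 963 = 6648 kg/m^3
v = 2 * R^2 * (rho_p - rho_f) * g / (9 * eta)
v = 2 * (3.85e-08)^2 * 6648 * 9.81 / (9 * 0.00119)
v = 1.80519e-08 m/s = 18.0519 nm/s

18.0519


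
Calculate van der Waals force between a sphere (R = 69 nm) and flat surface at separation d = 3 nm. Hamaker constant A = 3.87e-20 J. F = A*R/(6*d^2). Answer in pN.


Convert to SI: R = 69 nm = 6.9e-08 m, d = 3 nm = 3e-09 m
F = A * R / (6 * d^2)
F = 3.87e-20 * 6.9e-08 / (6 * (3e-09)^2)
F = 4.945e-11 N = 49.45 pN

49.45


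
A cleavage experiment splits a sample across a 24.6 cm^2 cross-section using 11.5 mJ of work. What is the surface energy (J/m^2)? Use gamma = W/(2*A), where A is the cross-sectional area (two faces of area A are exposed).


Convert: A = 24.6 cm^2 = 0.00246 m^2, W = 11.5 mJ = 0.0115 J
Cleaving exposes two faces of area A, so total new surface = 2*A and gamma = W / (2*A)
gamma = 0.0115 / (2 * 0.00246)
gamma = 2.337 J/m^2

2.337


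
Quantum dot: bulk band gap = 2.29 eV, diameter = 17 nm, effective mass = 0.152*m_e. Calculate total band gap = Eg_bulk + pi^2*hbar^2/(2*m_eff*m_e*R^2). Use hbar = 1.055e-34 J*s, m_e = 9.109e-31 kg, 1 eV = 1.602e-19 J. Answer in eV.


Radius R = 17/2 nm = 8.5e-09 m
Confinement energy dE = pi^2 * hbar^2 / (2 * m_eff * m_e * R^2)
dE = pi^2 * (1.055e-34)^2 / (2 * 0.152 * 9.109e-31 * (8.5e-09)^2) J, divided by 1.602e-19 J/eV
dE = 0.0343 eV
Total band gap = E_g(bulk) + dE = 2.29 + 0.0343 = 2.3243 eV

2.3243


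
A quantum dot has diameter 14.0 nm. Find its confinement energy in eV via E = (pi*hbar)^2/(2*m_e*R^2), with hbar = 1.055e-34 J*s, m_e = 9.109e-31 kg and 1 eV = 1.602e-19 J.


Radius R = 14.0/2 = 7 nm = 7e-09 m
E = (pi * 1.055e-34)^2 / (2 * 9.109e-31 * (7e-09)^2)
E(J) = 1.23057e-21
E = E(J) / 1.602e-19 = 0.0077 eV

0.0077


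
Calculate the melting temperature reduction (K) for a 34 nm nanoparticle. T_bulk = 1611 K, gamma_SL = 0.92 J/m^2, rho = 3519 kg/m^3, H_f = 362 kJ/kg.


Radius R = 34/2 = 17 nm = 1.7e-08 m
Convert H_f = 362 kJ/kg = 362000 J/kg
dT = 2 * gamma_SL * T_bulk / (rho * H_f * R)
dT = 2 * 0.92 * 1611 / (3519 * 362000 * 1.7e-08)
dT = 136.9 K

136.9


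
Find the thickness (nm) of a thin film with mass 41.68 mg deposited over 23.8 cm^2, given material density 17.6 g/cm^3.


Convert: m = 41.68 mg = 4.1680e-05 kg, A = 23.8 cm^2 = 2.3800e-03 m^2, rho = 17.6 g/cm^3 = 17600 kg/m^3
t = m / (A * rho)
t = 4.1680e-05 / (2.3800e-03 * 17600)
t = 9.9503e-07 m = 995.0 nm

995.0


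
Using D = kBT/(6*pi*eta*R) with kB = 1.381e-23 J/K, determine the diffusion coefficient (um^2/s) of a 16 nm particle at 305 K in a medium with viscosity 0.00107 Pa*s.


Radius R = 16/2 = 8 nm = 8e-09 m
D = kB*T / (6*pi*eta*R)
D = 1.381e-23 * 305 / (6 * pi * 0.00107 * 8e-09)
D = 2.61047e-11 m^2/s = 26.105 um^2/s

26.105


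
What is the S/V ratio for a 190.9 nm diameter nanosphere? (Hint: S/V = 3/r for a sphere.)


Radius r = 190.9/2 = 95.45 nm
S/V = 3 / r = 3 / 95.45
S/V = 0.0314 nm^-1

0.0314


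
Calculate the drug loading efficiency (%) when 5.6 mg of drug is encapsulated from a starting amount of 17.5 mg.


Drug loading efficiency = (drug loaded / drug initial) * 100
DLE = 5.6 / 17.5 * 100
DLE = 0.32 * 100
DLE = 32.0%

32.0


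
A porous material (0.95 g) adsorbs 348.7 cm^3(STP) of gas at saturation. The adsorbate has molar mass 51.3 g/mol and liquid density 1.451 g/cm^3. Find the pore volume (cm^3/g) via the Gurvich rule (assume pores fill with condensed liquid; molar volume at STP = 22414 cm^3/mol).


Moles adsorbed n = V_ads / 22414 = 348.7 / 22414 = 1.555724e-02 mol
Liquid volume V_liq = n * M / rho_liq = 1.555724e-02 * 51.3 / 1.451 = 0.55003 cm^3
Specific pore volume V_pore = V_liq / m_sample = 0.55003 / 0.95
V_pore = 0.579 cm^3/g

0.579


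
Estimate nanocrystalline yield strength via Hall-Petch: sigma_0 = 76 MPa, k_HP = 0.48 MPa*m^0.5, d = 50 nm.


d = 50 nm = 5e-08 m
sqrt(d) = 0.0002236068
Hall-Petch contribution = k / sqrt(d) = 0.48 / 0.0002236068 = 2146.6 MPa
sigma = sigma_0 + k/sqrt(d) = 76 + 2146.6 = 2222.6 MPa

2222.6


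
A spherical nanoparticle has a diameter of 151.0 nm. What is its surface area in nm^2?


Radius r = 151.0/2 = 75.5 nm
Surface area SA = 4 * pi * r^2
SA = 4 * pi * (75.5)^2
SA = 71631.45 nm^2

71631.45


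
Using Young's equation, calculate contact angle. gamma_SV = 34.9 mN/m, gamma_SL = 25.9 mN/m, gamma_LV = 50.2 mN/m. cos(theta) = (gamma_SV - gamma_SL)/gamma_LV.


cos(theta) = (gamma_SV - gamma_SL) / gamma_LV
cos(theta) = (34.9 - 25.9) / 50.2
cos(theta) = 0.179283
theta = arccos(0.179283) = 79.67 degrees

79.67


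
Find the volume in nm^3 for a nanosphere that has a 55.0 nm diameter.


Radius r = 55.0/2 = 27.5 nm
Volume V = (4/3) * pi * r^3
V = (4/3) * pi * (27.5)^3
V = 87113.75 nm^3

87113.75


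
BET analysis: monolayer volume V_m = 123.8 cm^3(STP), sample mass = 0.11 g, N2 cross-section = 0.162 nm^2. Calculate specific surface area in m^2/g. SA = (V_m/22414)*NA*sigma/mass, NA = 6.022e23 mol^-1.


Number of moles in monolayer = V_m / 22414 = 123.8 / 22414 = 0.00552333
Number of molecules = moles * NA = 0.00552333 * 6.022e23
SA = molecules * sigma / mass
SA = (123.8 / 22414) * 6.022e23 * 0.162e-18 / 0.11
SA = 4898.5 m^2/g

4898.5


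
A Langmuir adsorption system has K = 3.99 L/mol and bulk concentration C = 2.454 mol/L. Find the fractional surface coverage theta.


Langmuir isotherm: theta = K*C / (1 + K*C)
K*C = 3.99 * 2.454 = 9.79146
theta = 9.79146 / (1 + 9.79146) = 9.79146 / 10.79146
theta = 0.9073

0.9073


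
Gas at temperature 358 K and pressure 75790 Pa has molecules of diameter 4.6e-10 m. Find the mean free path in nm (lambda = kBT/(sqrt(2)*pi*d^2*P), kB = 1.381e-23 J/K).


Mean free path: lambda = kB*T / (sqrt(2) * pi * d^2 * P)
lambda = 1.381e-23 * 358 / (sqrt(2) * pi * (4.6e-10)^2 * 75790)
lambda = 6.9388e-08 m
lambda = 69.39 nm

69.39


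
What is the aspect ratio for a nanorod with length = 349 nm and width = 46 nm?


Aspect ratio AR = length / diameter
AR = 349 / 46
AR = 7.59

7.59


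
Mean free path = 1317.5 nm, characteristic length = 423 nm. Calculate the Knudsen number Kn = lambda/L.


Knudsen number Kn = lambda / L
Kn = 1317.5 / 423
Kn = 3.1147

3.1147


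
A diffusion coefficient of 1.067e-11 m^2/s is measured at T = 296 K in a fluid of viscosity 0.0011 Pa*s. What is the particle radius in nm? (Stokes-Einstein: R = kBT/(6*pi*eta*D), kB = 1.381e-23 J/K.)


Stokes-Einstein: R = kB*T / (6*pi*eta*D)
R = 1.381e-23 * 296 / (6 * pi * 0.0011 * 1.067e-11)
R = 1.84768e-08 m = 18.48 nm

18.48


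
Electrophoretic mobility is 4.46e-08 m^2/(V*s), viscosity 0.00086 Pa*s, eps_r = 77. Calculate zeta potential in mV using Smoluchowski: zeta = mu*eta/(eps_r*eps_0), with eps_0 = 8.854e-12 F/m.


Smoluchowski equation: zeta = mu * eta / (eps_r * eps_0)
zeta = 4.46e-08 * 0.00086 / (77 * 8.854e-12)
zeta = 0.05626 V = 56.26 mV

56.26


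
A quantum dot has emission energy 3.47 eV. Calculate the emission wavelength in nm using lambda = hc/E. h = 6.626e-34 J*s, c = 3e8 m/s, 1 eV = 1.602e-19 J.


Convert energy: E = 3.47 eV = 3.47 * 1.602e-19 = 5.55894e-19 J
lambda = h*c / E = 6.626e-34 * 3e8 / 5.55894e-19
lambda = 3.57586e-07 m = 357.6 nm

357.6


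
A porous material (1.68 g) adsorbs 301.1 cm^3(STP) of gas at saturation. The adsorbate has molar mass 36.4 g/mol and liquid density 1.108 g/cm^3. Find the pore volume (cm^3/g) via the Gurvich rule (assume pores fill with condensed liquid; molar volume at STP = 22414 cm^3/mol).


Moles adsorbed n = V_ads / 22414 = 301.1 / 22414 = 1.343357e-02 mol
Liquid volume V_liq = n * M / rho_liq = 1.343357e-02 * 36.4 / 1.108 = 0.44132 cm^3
Specific pore volume V_pore = V_liq / m_sample = 0.44132 / 1.68
V_pore = 0.2627 cm^3/g

0.2627


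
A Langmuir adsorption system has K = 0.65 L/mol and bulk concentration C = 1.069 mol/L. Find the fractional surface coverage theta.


Langmuir isotherm: theta = K*C / (1 + K*C)
K*C = 0.65 * 1.069 = 0.69485
theta = 0.69485 / (1 + 0.69485) = 0.69485 / 1.69485
theta = 0.41

0.41


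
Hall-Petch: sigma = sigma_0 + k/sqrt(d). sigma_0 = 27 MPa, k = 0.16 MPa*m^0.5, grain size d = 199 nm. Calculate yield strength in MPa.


d = 199 nm = 1.99e-07 m
sqrt(d) = 0.0004460942
Hall-Petch contribution = k / sqrt(d) = 0.16 / 0.0004460942 = 358.7 MPa
sigma = sigma_0 + k/sqrt(d) = 27 + 358.7 = 385.7 MPa

385.7


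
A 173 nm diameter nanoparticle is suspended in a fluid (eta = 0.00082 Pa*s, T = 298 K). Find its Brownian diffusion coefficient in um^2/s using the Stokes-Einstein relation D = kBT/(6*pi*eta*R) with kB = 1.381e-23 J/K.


Radius R = 173/2 = 86.5 nm = 8.65e-08 m
D = kB*T / (6*pi*eta*R)
D = 1.381e-23 * 298 / (6 * pi * 0.00082 * 8.65e-08)
D = 3.07807e-12 m^2/s = 3.078 um^2/s

3.078


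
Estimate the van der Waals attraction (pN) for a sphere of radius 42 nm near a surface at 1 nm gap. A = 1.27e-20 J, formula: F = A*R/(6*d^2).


Convert to SI: R = 42 nm = 4.2e-08 m, d = 1 nm = 1e-09 m
F = A * R / (6 * d^2)
F = 1.27e-20 * 4.2e-08 / (6 * (1e-09)^2)
F = 8.89e-11 N = 88.9 pN

88.9


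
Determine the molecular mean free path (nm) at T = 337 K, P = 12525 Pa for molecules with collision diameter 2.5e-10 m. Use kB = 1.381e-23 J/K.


Mean free path: lambda = kB*T / (sqrt(2) * pi * d^2 * P)
lambda = 1.381e-23 * 337 / (sqrt(2) * pi * (2.5e-10)^2 * 12525)
lambda = 1.33814e-06 m
lambda = 1338.14 nm

1338.14


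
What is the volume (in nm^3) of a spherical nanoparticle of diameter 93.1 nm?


Radius r = 93.1/2 = 46.55 nm
Volume V = (4/3) * pi * r^3
V = (4/3) * pi * (46.55)^3
V = 422520.38 nm^3

422520.38


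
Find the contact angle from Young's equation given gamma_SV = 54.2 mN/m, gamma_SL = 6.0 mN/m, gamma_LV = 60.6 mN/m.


cos(theta) = (gamma_SV - gamma_SL) / gamma_LV
cos(theta) = (54.2 - 6.0) / 60.6
cos(theta) = 0.79538
theta = arccos(0.79538) = 37.31 degrees

37.31


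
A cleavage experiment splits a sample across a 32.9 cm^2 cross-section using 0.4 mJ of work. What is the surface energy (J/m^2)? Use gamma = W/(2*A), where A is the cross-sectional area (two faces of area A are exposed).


Convert: A = 32.9 cm^2 = 0.00329 m^2, W = 0.4 mJ = 0.0004 J
Cleaving exposes two faces of area A, so total new surface = 2*A and gamma = W / (2*A)
gamma = 0.0004 / (2 * 0.00329)
gamma = 0.061 J/m^2

0.061


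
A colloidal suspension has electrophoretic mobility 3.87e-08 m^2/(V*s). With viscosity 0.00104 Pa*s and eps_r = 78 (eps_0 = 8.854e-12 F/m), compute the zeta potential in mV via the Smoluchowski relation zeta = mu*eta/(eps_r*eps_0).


Smoluchowski equation: zeta = mu * eta / (eps_r * eps_0)
zeta = 3.87e-08 * 0.00104 / (78 * 8.854e-12)
zeta = 0.058279 V = 58.28 mV

58.28


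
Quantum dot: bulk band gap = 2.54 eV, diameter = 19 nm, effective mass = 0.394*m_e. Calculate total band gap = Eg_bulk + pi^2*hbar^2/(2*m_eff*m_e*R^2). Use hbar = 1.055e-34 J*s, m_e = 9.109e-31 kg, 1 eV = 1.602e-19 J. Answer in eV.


Radius R = 19/2 nm = 9.5e-09 m
Confinement energy dE = pi^2 * hbar^2 / (2 * m_eff * m_e * R^2)
dE = pi^2 * (1.055e-34)^2 / (2 * 0.394 * 9.109e-31 * (9.5e-09)^2) J, divided by 1.602e-19 J/eV
dE = 0.0106 eV
Total band gap = E_g(bulk) + dE = 2.54 + 0.0106 = 2.5506 eV

2.5506


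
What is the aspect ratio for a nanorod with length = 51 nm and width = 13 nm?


Aspect ratio AR = length / diameter
AR = 51 / 13
AR = 3.92

3.92


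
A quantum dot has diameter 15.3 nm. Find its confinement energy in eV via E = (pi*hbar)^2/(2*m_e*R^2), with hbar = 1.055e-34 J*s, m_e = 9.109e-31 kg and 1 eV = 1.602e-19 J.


Radius R = 15.3/2 = 7.65 nm = 7.65e-09 m
E = (pi * 1.055e-34)^2 / (2 * 9.109e-31 * (7.65e-09)^2)
E(J) = 1.03034e-21
E = E(J) / 1.602e-19 = 0.0064 eV

0.0064


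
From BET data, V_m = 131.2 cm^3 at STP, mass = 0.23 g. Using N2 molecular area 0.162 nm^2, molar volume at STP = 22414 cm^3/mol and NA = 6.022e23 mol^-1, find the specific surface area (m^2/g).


Number of moles in monolayer = V_m / 22414 = 131.2 / 22414 = 0.00585348
Number of molecules = moles * NA = 0.00585348 * 6.022e23
SA = molecules * sigma / mass
SA = (131.2 / 22414) * 6.022e23 * 0.162e-18 / 0.23
SA = 2482.8 m^2/g

2482.8


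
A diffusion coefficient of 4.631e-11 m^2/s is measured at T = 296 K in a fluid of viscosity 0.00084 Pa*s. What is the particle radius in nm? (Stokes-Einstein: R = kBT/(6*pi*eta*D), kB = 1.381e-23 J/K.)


Stokes-Einstein: R = kB*T / (6*pi*eta*D)
R = 1.381e-23 * 296 / (6 * pi * 0.00084 * 4.631e-11)
R = 5.57481e-09 m = 5.57 nm

5.57


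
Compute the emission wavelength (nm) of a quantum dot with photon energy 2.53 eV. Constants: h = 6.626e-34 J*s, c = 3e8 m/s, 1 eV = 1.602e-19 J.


Convert energy: E = 2.53 eV = 2.53 * 1.602e-19 = 4.05306e-19 J
lambda = h*c / E = 6.626e-34 * 3e8 / 4.05306e-19
lambda = 4.90444e-07 m = 490.4 nm

490.4


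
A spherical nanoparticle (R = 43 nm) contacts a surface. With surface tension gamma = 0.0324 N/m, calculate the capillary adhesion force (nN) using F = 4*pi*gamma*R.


Convert radius: R = 43 nm = 4.3e-08 m
F = 4 * pi * gamma * R
F = 4 * pi * 0.0324 * 4.3e-08
F = 1.75075e-08 N = 17.5075 nN

17.5075


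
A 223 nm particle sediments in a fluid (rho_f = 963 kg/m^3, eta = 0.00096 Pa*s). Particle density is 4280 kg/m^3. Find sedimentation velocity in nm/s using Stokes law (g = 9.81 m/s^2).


Radius R = 223/2 nm = 1.115e-07 m
Density difference = 4280 - 963 = 3317 kg/m^3
v = 2 * R^2 * (rho_p - rho_f) * g / (9 * eta)
v = 2 * (1.115e-07)^2 * 3317 * 9.81 / (9 * 0.00096)
v = 9.36441e-08 m/s = 93.6441 nm/s

93.6441


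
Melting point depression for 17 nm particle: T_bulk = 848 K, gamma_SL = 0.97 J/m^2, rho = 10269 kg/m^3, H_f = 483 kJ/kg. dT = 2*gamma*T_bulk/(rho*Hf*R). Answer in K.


Radius R = 17/2 = 8.5 nm = 8.5e-09 m
Convert H_f = 483 kJ/kg = 483000 J/kg
dT = 2 * gamma_SL * T_bulk / (rho * H_f * R)
dT = 2 * 0.97 * 848 / (10269 * 483000 * 8.5e-09)
dT = 39.0 K

39.0


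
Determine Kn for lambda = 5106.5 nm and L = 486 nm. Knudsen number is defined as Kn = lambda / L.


Knudsen number Kn = lambda / L
Kn = 5106.5 / 486
Kn = 10.5072

10.5072


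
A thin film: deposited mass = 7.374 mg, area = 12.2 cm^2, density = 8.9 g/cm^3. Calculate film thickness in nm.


Convert: m = 7.374 mg = 7.3740e-06 kg, A = 12.2 cm^2 = 1.2200e-03 m^2, rho = 8.9 g/cm^3 = 8900 kg/m^3
t = m / (A * rho)
t = 7.3740e-06 / (1.2200e-03 * 8900)
t = 6.7913e-07 m = 679.1 nm

679.1


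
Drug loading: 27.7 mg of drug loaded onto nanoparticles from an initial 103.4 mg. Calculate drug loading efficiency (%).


Drug loading efficiency = (drug loaded / drug initial) * 100
DLE = 27.7 / 103.4 * 100
DLE = 0.2679 * 100
DLE = 26.79%

26.79


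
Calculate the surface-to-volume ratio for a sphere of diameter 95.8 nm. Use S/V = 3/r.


Radius r = 95.8/2 = 47.9 nm
S/V = 3 / r = 3 / 47.9
S/V = 0.0626 nm^-1

0.0626


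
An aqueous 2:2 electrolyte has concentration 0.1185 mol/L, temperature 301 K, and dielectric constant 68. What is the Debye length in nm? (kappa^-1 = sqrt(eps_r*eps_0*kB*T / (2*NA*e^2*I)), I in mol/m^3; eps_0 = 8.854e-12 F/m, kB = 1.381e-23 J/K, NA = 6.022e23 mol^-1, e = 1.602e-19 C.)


Ionic strength I = 0.1185 * 2^2 * 1000 = 474 mol/m^3
kappa^-1 = sqrt(68 * 8.854e-12 * 1.381e-23 * 301 / (2 * 6.022e23 * (1.602e-19)^2 * 474))
kappa^-1 = 0.413 nm

0.413


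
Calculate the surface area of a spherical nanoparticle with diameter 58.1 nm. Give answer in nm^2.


Radius r = 58.1/2 = 29.05 nm
Surface area SA = 4 * pi * r^2
SA = 4 * pi * (29.05)^2
SA = 10604.79 nm^2

10604.79


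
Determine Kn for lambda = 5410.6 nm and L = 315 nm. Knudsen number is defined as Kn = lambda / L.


Knudsen number Kn = lambda / L
Kn = 5410.6 / 315
Kn = 17.1765

17.1765


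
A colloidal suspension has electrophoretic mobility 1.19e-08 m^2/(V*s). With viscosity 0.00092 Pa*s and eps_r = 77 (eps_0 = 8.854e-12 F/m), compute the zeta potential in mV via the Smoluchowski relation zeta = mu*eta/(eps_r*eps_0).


Smoluchowski equation: zeta = mu * eta / (eps_r * eps_0)
zeta = 1.19e-08 * 0.00092 / (77 * 8.854e-12)
zeta = 0.016058 V = 16.06 mV

16.06


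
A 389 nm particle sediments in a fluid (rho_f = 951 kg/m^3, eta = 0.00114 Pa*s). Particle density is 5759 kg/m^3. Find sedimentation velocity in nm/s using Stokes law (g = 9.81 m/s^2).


Radius R = 389/2 nm = 1.945e-07 m
Density difference = 5759 - 951 = 4808 kg/m^3
v = 2 * R^2 * (rho_p - rho_f) * g / (9 * eta)
v = 2 * (1.945e-07)^2 * 4808 * 9.81 / (9 * 0.00114)
v = 3.47821e-07 m/s = 347.8206 nm/s

347.8206


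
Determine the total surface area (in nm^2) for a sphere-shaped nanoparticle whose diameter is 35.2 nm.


Radius r = 35.2/2 = 17.6 nm
Surface area SA = 4 * pi * r^2
SA = 4 * pi * (17.6)^2
SA = 3892.56 nm^2

3892.56


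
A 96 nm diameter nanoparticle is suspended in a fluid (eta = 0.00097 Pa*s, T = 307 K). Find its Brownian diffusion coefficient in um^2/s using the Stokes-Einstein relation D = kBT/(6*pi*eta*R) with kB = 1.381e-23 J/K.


Radius R = 96/2 = 48 nm = 4.8e-08 m
D = kB*T / (6*pi*eta*R)
D = 1.381e-23 * 307 / (6 * pi * 0.00097 * 4.8e-08)
D = 4.83079e-12 m^2/s = 4.831 um^2/s

4.831


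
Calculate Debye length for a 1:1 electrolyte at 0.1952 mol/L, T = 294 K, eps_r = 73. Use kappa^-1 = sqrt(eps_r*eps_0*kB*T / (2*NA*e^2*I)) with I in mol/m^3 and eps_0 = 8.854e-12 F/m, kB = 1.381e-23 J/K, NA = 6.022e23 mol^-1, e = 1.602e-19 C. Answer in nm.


Ionic strength I = 0.1952 * 1^2 * 1000 = 195.2 mol/m^3
kappa^-1 = sqrt(73 * 8.854e-12 * 1.381e-23 * 294 / (2 * 6.022e23 * (1.602e-19)^2 * 195.2))
kappa^-1 = 0.659 nm

0.659


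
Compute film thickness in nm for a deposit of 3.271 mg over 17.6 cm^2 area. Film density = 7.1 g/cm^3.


Convert: m = 3.271 mg = 3.2710e-06 kg, A = 17.6 cm^2 = 1.7600e-03 m^2, rho = 7.1 g/cm^3 = 7100 kg/m^3
t = m / (A * rho)
t = 3.2710e-06 / (1.7600e-03 * 7100)
t = 2.6176e-07 m = 261.8 nm

261.8


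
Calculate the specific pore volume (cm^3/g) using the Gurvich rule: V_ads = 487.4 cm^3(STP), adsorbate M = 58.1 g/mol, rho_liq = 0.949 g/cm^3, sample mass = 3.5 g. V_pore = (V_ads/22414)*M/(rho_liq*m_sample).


Moles adsorbed n = V_ads / 22414 = 487.4 / 22414 = 2.174534e-02 mol
Liquid volume V_liq = n * M / rho_liq = 2.174534e-02 * 58.1 / 0.949 = 1.33130 cm^3
Specific pore volume V_pore = V_liq / m_sample = 1.33130 / 3.5
V_pore = 0.3804 cm^3/g

0.3804


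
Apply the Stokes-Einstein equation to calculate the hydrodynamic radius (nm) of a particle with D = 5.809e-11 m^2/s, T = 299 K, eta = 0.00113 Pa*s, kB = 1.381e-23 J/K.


Stokes-Einstein: R = kB*T / (6*pi*eta*D)
R = 1.381e-23 * 299 / (6 * pi * 0.00113 * 5.809e-11)
R = 3.33721e-09 m = 3.34 nm

3.34


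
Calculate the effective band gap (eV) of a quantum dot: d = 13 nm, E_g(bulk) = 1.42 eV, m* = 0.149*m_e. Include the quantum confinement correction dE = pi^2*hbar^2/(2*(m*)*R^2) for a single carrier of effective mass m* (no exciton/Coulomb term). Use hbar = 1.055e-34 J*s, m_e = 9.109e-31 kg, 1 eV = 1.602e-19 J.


Radius R = 13/2 nm = 6.5e-09 m
Confinement energy dE = pi^2 * hbar^2 / (2 * m_eff * m_e * R^2)
dE = pi^2 * (1.055e-34)^2 / (2 * 0.149 * 9.109e-31 * (6.5e-09)^2) J, divided by 1.602e-19 J/eV
dE = 0.0598 eV
Total band gap = E_g(bulk) + dE = 1.42 + 0.0598 = 1.4798 eV

1.4798


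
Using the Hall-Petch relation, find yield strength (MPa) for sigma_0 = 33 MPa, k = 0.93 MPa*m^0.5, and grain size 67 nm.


d = 67 nm = 6.7e-08 m
sqrt(d) = 0.0002588436
Hall-Petch contribution = k / sqrt(d) = 0.93 / 0.0002588436 = 3592.9 MPa
sigma = sigma_0 + k/sqrt(d) = 33 + 3592.9 = 3625.9 MPa

3625.9


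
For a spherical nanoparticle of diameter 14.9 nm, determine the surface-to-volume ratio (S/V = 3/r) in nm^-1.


Radius r = 14.9/2 = 7.45 nm
S/V = 3 / r = 3 / 7.45
S/V = 0.4027 nm^-1

0.4027


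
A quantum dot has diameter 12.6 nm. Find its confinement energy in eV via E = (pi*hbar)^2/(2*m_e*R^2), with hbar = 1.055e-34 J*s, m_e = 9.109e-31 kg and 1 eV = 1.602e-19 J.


Radius R = 12.6/2 = 6.3 nm = 6.3e-09 m
E = (pi * 1.055e-34)^2 / (2 * 9.109e-31 * (6.3e-09)^2)
E(J) = 1.51923e-21
E = E(J) / 1.602e-19 = 0.0095 eV

0.0095


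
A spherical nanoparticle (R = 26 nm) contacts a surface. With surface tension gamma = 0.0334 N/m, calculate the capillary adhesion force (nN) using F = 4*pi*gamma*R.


Convert radius: R = 26 nm = 2.6e-08 m
F = 4 * pi * gamma * R
F = 4 * pi * 0.0334 * 2.6e-08
F = 1.09126e-08 N = 10.9126 nN

10.9126


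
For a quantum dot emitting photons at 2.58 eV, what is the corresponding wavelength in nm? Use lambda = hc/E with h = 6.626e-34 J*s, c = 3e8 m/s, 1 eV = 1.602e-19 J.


Convert energy: E = 2.58 eV = 2.58 * 1.602e-19 = 4.13316e-19 J
lambda = h*c / E = 6.626e-34 * 3e8 / 4.13316e-19
lambda = 4.8094e-07 m = 480.9 nm

480.9


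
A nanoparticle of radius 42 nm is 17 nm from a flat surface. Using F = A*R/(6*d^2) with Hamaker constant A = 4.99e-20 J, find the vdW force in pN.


Convert to SI: R = 42 nm = 4.2e-08 m, d = 17 nm = 1.7e-08 m
F = A * R / (6 * d^2)
F = 4.99e-20 * 4.2e-08 / (6 * (1.7e-08)^2)
F = 1.20865e-12 N = 1.209 pN

1.209


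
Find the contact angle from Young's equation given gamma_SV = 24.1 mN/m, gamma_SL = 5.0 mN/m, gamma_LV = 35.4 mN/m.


cos(theta) = (gamma_SV - gamma_SL) / gamma_LV
cos(theta) = (24.1 - 5.0) / 35.4
cos(theta) = 0.539548
theta = arccos(0.539548) = 57.35 degrees

57.35


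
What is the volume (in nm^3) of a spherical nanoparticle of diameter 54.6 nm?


Radius r = 54.6/2 = 27.3 nm
Volume V = (4/3) * pi * r^3
V = (4/3) * pi * (27.3)^3
V = 85226.87 nm^3

85226.87


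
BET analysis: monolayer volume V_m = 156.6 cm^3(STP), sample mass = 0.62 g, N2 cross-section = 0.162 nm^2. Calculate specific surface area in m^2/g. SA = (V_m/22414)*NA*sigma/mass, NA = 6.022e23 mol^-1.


Number of moles in monolayer = V_m / 22414 = 156.6 / 22414 = 0.0069867
Number of molecules = moles * NA = 0.0069867 * 6.022e23
SA = molecules * sigma / mass
SA = (156.6 / 22414) * 6.022e23 * 0.162e-18 / 0.62
SA = 1099.4 m^2/g

1099.4


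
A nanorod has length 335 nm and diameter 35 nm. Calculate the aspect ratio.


Aspect ratio AR = length / diameter
AR = 335 / 35
AR = 9.57

9.57


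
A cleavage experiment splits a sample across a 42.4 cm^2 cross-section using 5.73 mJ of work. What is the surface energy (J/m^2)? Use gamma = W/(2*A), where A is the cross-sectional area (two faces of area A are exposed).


Convert: A = 42.4 cm^2 = 0.00424 m^2, W = 5.73 mJ = 0.00573 J
Cleaving exposes two faces of area A, so total new surface = 2*A and gamma = W / (2*A)
gamma = 0.00573 / (2 * 0.00424)
gamma = 0.676 J/m^2

0.676


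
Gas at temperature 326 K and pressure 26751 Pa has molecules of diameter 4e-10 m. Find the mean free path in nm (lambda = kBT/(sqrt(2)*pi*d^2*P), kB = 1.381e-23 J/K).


Mean free path: lambda = kB*T / (sqrt(2) * pi * d^2 * P)
lambda = 1.381e-23 * 326 / (sqrt(2) * pi * (4e-10)^2 * 26751)
lambda = 2.36748e-07 m
lambda = 236.75 nm

236.75


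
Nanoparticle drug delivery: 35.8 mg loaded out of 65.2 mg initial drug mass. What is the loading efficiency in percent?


Drug loading efficiency = (drug loaded / drug initial) * 100
DLE = 35.8 / 65.2 * 100
DLE = 0.5491 * 100
DLE = 54.91%

54.91


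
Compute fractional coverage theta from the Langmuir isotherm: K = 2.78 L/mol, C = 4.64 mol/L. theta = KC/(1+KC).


Langmuir isotherm: theta = K*C / (1 + K*C)
K*C = 2.78 * 4.64 = 12.8992
theta = 12.8992 / (1 + 12.8992) = 12.8992 / 13.8992
theta = 0.9281

0.9281


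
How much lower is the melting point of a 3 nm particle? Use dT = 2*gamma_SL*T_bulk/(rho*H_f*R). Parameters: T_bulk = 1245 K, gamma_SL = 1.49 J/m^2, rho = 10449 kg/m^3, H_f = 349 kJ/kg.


Radius R = 3/2 = 1.5 nm = 1.5e-09 m
Convert H_f = 349 kJ/kg = 349000 J/kg
dT = 2 * gamma_SL * T_bulk / (rho * H_f * R)
dT = 2 * 1.49 * 1245 / (10449 * 349000 * 1.5e-09)
dT = 678.3 K

678.3


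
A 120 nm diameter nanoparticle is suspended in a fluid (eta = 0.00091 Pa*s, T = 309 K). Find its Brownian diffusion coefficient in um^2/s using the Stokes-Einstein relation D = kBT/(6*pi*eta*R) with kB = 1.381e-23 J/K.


Radius R = 120/2 = 60 nm = 6e-08 m
D = kB*T / (6*pi*eta*R)
D = 1.381e-23 * 309 / (6 * pi * 0.00091 * 6e-08)
D = 4.14628e-12 m^2/s = 4.146 um^2/s

4.146
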